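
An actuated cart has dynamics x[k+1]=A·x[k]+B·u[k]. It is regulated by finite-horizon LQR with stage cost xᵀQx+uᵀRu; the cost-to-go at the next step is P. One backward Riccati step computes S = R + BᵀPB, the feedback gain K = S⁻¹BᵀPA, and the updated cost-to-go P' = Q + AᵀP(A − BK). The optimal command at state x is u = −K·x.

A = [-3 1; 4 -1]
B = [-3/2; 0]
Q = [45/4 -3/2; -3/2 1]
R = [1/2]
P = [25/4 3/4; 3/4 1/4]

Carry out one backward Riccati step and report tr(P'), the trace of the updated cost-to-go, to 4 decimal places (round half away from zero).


16.4989

BᵀP = [-9.3750 -1.1250]
S = R + BᵀPB = [1/2] + [14.0625] = [14.5625]
BᵀPA = [23.6250 -8.2500]
K = S⁻¹·BᵀPA = [1.6223 -0.5665]
A−BK = [-0.5665 0.1502; 4.0000 -1.0000]
AᵀP(A−BK) = [3.9227 -1.1159; -1.1159 0.3262]
P' = Q + AᵀP(A−BK) = [15.1727 -2.6159; -2.6159 1.3262]
tr(P') = 16.4989


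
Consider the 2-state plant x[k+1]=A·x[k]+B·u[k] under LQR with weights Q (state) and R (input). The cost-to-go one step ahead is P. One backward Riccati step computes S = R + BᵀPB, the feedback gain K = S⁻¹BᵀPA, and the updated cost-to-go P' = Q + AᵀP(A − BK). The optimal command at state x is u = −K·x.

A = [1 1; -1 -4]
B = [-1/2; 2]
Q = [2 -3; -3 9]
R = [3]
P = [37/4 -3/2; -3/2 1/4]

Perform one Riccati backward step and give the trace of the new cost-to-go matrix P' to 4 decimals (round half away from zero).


BᵀP = [-7.6250 1.2500]
S = R + BᵀPB = [3] + [6.3125] = [9.3125]
BᵀPA = [-8.8750 -12.6250]
K = S⁻¹·BᵀPA = [-0.9530 -1.3557]
A−BK = [0.5235 0.3221; 0.9060 -1.2886]
AᵀP(A−BK) = [4.0419 5.7181; 5.7181 8.1342]
P' = Q + AᵀP(A−BK) = [6.0419 2.7181; 2.7181 17.1342]
tr(P') = 23.1762

23.1762


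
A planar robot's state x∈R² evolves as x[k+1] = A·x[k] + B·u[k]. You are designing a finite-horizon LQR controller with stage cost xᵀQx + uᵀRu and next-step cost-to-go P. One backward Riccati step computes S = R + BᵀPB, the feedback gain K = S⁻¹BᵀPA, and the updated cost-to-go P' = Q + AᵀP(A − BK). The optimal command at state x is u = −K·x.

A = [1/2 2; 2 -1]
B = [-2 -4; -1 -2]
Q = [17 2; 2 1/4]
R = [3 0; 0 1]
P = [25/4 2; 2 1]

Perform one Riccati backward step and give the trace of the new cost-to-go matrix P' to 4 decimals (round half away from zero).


BᵀP = [-14.5000 -5.0000; -29.0000 -10.0000]
S = R + BᵀPB = [3 0; 0 1] + [34.0000 68.0000; 68.0000 136.0000] = [37.0000 68.0000; 68.0000 137.0000]
BᵀPA = [-17.2500 -24.0000; -34.5000 -48.0000]
K = S⁻¹·BᵀPA = [-0.0388 -0.0539; -0.2326 -0.3236]
A−BK = [-0.5079 0.5978; 1.4961 -1.7011]
AᵀP(A−BK) = [0.8697 -0.8444; -0.8444 1.1730]
P' = Q + AᵀP(A−BK) = [17.8697 1.1556; 1.1556 1.4230]
tr(P') = 19.2927

19.2927


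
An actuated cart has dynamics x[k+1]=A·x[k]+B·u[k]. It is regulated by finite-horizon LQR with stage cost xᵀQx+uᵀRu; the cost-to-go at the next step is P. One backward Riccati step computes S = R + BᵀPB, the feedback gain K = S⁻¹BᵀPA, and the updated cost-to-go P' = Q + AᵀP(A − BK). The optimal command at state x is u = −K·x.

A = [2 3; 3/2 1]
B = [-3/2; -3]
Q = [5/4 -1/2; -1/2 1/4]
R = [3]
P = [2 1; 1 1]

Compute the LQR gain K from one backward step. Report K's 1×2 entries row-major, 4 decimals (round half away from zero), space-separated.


BᵀP = [-6.0000 -4.5000]
S = R + BᵀPB = [3] + [22.5000] = [25.5000]
BᵀPA = [-18.7500 -22.5000]
K = S⁻¹·BᵀPA = [-0.7353 -0.8824]
A−BK = [0.8971 1.6765; -0.7059 -1.6471]
AᵀP(A−BK) = [2.4632 3.4559; 3.4559 5.1471]
P' = Q + AᵀP(A−BK) = [3.7132 2.9559; 2.9559 5.3971]
tr(P') = 9.1103

-0.7353 -0.8824


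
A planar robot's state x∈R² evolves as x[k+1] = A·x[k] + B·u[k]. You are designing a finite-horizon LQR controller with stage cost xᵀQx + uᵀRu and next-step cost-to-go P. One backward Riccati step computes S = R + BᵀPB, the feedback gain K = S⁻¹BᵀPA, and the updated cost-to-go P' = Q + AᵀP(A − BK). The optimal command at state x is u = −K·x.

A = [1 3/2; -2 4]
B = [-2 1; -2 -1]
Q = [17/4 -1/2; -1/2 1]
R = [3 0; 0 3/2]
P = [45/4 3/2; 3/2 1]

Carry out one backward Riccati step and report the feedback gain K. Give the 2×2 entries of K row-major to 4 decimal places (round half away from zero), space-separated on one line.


0.0476 -1.0658 0.9048 -0.4860

BᵀP = [-25.5000 -5.0000; 9.7500 0.5000]
S = R + BᵀPB = [3 0; 0 3/2] + [61.0000 -20.5000; -20.5000 9.2500] = [64.0000 -20.5000; -20.5000 10.7500]
BᵀPA = [-15.5000 -58.2500; 8.7500 16.6250]
K = S⁻¹·BᵀPA = [0.0476 -1.0658; 0.9048 -0.4860]
A−BK = [0.1905 -0.1457; -1.0000 1.3824]
AᵀP(A−BK) = [2.0714 -1.8929; -1.8929 5.3078]
P' = Q + AᵀP(A−BK) = [6.3214 -2.3929; -2.3929 6.3078]
tr(P') = 12.6292


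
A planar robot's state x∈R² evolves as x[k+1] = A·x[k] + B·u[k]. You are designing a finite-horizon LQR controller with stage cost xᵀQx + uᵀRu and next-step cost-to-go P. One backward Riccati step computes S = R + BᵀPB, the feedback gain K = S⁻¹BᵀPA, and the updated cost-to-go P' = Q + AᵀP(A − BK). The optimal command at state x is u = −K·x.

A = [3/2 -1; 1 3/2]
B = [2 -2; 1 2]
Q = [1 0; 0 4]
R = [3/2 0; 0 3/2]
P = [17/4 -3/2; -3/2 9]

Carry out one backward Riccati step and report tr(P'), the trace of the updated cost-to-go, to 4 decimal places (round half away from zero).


6.6682

BᵀP = [7.0000 6.0000; -11.5000 21.0000]
S = R + BᵀPB = [3/2 0; 0 3/2] + [20.0000 -2.0000; -2.0000 65.0000] = [21.5000 -2.0000; -2.0000 66.5000]
BᵀPA = [16.5000 2.0000; 3.7500 43.0000]
K = S⁻¹·BᵀPA = [0.7749 0.1536; 0.0797 0.6512]
A−BK = [0.1097 -0.0047; 0.0658 0.0439]
AᵀP(A−BK) = [0.9785 0.2734; 0.2734 0.6896]
P' = Q + AᵀP(A−BK) = [1.9785 0.2734; 0.2734 4.6896]
tr(P') = 6.6682


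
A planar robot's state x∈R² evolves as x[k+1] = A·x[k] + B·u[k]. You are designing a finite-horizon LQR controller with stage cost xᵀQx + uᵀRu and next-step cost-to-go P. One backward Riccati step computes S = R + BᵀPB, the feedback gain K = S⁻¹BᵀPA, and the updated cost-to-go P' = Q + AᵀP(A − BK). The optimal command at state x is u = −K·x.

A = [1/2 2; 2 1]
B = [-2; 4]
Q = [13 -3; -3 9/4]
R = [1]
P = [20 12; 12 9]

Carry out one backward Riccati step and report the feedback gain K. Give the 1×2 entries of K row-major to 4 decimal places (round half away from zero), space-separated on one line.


BᵀP = [8.0000 12.0000]
S = R + BᵀPB = [1] + [32.0000] = [33.0000]
BᵀPA = [28.0000 28.0000]
K = S⁻¹·BᵀPA = [0.8485 0.8485]
A−BK = [2.1970 3.6970; -1.3939 -2.3939]
AᵀP(A−BK) = [41.2424 68.2424; 68.2424 113.2424]
P' = Q + AᵀP(A−BK) = [54.2424 65.2424; 65.2424 115.4924]
tr(P') = 169.7348

0.8485 0.8485


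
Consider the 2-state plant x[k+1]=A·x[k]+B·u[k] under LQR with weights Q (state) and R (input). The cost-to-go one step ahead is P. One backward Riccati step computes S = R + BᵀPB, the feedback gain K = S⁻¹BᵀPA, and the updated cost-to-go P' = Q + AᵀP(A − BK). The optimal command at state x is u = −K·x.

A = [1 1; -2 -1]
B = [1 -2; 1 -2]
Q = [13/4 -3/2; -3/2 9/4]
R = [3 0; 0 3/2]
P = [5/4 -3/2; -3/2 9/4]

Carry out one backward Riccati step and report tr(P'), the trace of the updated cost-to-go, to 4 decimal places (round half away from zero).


BᵀP = [-0.2500 0.7500; 0.5000 -1.5000]
S = R + BᵀPB = [3 0; 0 3/2] + [0.5000 -1.0000; -1.0000 2.0000] = [3.5000 -1.0000; -1.0000 3.5000]
BᵀPA = [-1.7500 -1.0000; 3.5000 2.0000]
K = S⁻¹·BᵀPA = [-0.2333 -0.1333; 0.9333 0.5333]
A−BK = [3.1000 2.2000; 0.1000 0.2000]
AᵀP(A−BK) = [12.5750 8.1500; 8.1500 5.3000]
P' = Q + AᵀP(A−BK) = [15.8250 6.6500; 6.6500 7.5500]
tr(P') = 23.3750

23.3750


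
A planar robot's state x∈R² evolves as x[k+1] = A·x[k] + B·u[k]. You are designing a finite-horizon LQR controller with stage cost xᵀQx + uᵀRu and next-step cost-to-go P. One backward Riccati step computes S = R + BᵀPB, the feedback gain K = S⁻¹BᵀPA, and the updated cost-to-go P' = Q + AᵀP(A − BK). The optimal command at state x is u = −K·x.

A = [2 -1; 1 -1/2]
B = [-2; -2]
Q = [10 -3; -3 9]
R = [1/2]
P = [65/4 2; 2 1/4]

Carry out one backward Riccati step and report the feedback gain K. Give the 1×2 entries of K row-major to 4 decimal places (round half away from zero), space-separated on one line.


-0.9394 0.4697

BᵀP = [-36.5000 -4.5000]
S = R + BᵀPB = [1/2] + [82.0000] = [82.5000]
BᵀPA = [-77.5000 38.7500]
K = S⁻¹·BᵀPA = [-0.9394 0.4697]
A−BK = [0.1212 -0.0606; -0.8788 0.4394]
AᵀP(A−BK) = [0.4470 -0.2235; -0.2235 0.1117]
P' = Q + AᵀP(A−BK) = [10.4470 -3.2235; -3.2235 9.1117]
tr(P') = 19.5587


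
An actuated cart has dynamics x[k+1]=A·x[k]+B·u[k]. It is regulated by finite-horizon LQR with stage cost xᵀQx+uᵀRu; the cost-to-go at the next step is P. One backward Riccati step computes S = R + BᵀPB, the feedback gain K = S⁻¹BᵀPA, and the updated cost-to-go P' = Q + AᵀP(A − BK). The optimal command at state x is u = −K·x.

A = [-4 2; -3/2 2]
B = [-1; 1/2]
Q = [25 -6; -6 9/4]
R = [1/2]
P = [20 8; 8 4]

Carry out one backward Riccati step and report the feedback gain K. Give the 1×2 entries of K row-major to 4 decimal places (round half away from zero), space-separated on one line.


5.4074 -3.2593

BᵀP = [-16.0000 -6.0000]
S = R + BᵀPB = [1/2] + [13.0000] = [13.5000]
BᵀPA = [73.0000 -44.0000]
K = S⁻¹·BᵀPA = [5.4074 -3.2593]
A−BK = [1.4074 -1.2593; -4.2037 3.6296]
AᵀP(A−BK) = [30.2593 -22.0741; -22.0741 16.5926]
P' = Q + AᵀP(A−BK) = [55.2593 -28.0741; -28.0741 18.8426]
tr(P') = 74.1019


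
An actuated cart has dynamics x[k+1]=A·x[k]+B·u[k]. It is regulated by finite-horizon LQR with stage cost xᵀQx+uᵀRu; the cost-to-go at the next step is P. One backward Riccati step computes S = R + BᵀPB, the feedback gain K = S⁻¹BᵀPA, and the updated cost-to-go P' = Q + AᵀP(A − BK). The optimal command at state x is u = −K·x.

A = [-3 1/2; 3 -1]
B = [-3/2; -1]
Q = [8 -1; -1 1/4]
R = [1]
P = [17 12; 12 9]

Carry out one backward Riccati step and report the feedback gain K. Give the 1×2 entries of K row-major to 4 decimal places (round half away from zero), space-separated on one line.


BᵀP = [-37.5000 -27.0000]
S = R + BᵀPB = [1] + [83.2500] = [84.2500]
BᵀPA = [31.5000 8.2500]
K = S⁻¹·BᵀPA = [0.3739 0.0979]
A−BK = [-2.4392 0.6469; 3.3739 -0.9021]
AᵀP(A−BK) = [6.2226 -1.5846; -1.5846 0.4421]
P' = Q + AᵀP(A−BK) = [14.2226 -2.5846; -2.5846 0.6921]
tr(P') = 14.9147

0.3739 0.0979


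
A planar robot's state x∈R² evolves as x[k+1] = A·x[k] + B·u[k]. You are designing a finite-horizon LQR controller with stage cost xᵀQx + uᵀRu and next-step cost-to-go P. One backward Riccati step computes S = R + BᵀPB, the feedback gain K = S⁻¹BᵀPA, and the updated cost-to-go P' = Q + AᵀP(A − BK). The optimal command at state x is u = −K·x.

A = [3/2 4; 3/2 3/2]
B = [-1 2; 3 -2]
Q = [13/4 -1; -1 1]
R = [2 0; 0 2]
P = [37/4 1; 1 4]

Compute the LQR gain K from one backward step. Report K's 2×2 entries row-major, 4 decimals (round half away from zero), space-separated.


1.1733 2.0935 1.1964 2.7495

BᵀP = [-6.2500 11.0000; 16.5000 -6.0000]
S = R + BᵀPB = [2 0; 0 2] + [39.2500 -34.5000; -34.5000 45.0000] = [41.2500 -34.5000; -34.5000 47.0000]
BᵀPA = [7.1250 -8.5000; 15.7500 57.0000]
K = S⁻¹·BᵀPA = [1.1733 2.0935; 1.1964 2.7495]
A−BK = [0.2806 0.5945; 0.3727 0.7184]
AᵀP(A−BK) = [7.1092 14.5291; 14.5291 30.0735]
P' = Q + AᵀP(A−BK) = [10.3592 13.5291; 13.5291 31.0735]
tr(P') = 41.4327


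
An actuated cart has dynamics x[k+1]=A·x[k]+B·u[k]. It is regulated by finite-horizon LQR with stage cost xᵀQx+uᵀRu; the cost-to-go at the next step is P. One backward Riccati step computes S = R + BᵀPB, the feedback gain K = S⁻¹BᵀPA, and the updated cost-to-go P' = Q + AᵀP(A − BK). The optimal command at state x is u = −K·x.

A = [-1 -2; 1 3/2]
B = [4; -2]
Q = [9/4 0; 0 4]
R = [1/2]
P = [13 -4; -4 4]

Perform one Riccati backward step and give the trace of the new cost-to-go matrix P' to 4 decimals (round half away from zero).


7.4389

BᵀP = [60.0000 -24.0000]
S = R + BᵀPB = [1/2] + [288.0000] = [288.5000]
BᵀPA = [-84.0000 -156.0000]
K = S⁻¹·BᵀPA = [-0.2912 -0.5407]
A−BK = [0.1646 0.1629; 0.4177 0.4185]
AᵀP(A−BK) = [0.5425 0.5789; 0.5789 0.6464]
P' = Q + AᵀP(A−BK) = [2.7925 0.5789; 0.5789 4.6464]
tr(P') = 7.4389


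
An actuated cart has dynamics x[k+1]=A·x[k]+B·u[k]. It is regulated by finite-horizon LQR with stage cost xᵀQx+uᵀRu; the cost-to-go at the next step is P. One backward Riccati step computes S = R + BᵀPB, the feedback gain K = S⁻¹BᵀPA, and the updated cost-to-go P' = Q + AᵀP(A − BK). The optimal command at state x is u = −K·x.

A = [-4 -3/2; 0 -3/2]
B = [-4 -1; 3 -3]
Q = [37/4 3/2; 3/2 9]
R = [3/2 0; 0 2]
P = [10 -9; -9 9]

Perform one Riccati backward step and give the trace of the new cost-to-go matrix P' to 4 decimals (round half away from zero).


20.6282

BᵀP = [-67.0000 63.0000; 17.0000 -18.0000]
S = R + BᵀPB = [3/2 0; 0 2] + [457.0000 -122.0000; -122.0000 37.0000] = [458.5000 -122.0000; -122.0000 39.0000]
BᵀPA = [268.0000 6.0000; -68.0000 1.5000]
K = S⁻¹·BᵀPA = [0.7193 0.1391; 0.5064 0.4736]
A−BK = [-0.6165 -0.4699; -0.6385 -0.4964]
AᵀP(A−BK) = [1.6734 0.9248; 0.9248 0.7048]
P' = Q + AᵀP(A−BK) = [10.9234 2.4248; 2.4248 9.7048]
tr(P') = 20.6282


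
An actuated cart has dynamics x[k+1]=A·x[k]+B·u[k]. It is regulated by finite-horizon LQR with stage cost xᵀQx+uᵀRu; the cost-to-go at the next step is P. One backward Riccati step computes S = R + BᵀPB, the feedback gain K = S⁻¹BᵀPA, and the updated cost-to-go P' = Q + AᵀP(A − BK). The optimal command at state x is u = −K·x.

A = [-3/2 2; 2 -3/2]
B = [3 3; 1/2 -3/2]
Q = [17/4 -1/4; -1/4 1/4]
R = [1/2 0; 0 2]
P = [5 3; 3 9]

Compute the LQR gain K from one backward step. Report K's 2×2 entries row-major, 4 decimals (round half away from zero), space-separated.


BᵀP = [16.5000 13.5000; 10.5000 -4.5000]
S = R + BᵀPB = [1/2 0; 0 2] + [56.2500 29.2500; 29.2500 38.2500] = [56.7500 29.2500; 29.2500 40.2500]
BᵀPA = [2.2500 12.7500; -24.7500 27.7500]
K = S⁻¹·BᵀPA = [0.5701 -0.2089; -1.0292 0.8413]
A−BK = [-0.1227 0.1030; 0.1711 -0.1336]
AᵀP(A−BK) = [2.4939 -1.9582; -1.9582 1.5685]
P' = Q + AᵀP(A−BK) = [6.7439 -2.2082; -2.2082 1.8185]
tr(P') = 8.5624

0.5701 -0.2089 -1.0292 0.8413


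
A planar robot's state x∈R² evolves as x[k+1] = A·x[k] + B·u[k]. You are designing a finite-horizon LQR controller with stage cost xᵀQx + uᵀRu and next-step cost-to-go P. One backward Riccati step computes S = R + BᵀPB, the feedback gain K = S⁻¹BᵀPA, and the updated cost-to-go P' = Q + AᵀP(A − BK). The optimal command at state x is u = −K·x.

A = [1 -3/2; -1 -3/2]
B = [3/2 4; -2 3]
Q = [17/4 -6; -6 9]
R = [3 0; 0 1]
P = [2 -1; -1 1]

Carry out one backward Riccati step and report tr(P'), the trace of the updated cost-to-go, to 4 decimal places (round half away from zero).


BᵀP = [5.0000 -3.5000; 5.0000 -1.0000]
S = R + BᵀPB = [3 0; 0 1] + [14.5000 9.5000; 9.5000 17.0000] = [17.5000 9.5000; 9.5000 18.0000]
BᵀPA = [8.5000 -2.2500; 6.0000 -6.0000]
K = S⁻¹·BᵀPA = [0.4271 0.0734; 0.1079 -0.3721]
A−BK = [-0.0723 -0.1218; -0.4694 -0.2369]
AᵀP(A−BK) = [0.7219 0.1085; 0.1085 0.1827]
P' = Q + AᵀP(A−BK) = [4.9719 -5.8915; -5.8915 9.1827]
tr(P') = 14.1546

14.1546


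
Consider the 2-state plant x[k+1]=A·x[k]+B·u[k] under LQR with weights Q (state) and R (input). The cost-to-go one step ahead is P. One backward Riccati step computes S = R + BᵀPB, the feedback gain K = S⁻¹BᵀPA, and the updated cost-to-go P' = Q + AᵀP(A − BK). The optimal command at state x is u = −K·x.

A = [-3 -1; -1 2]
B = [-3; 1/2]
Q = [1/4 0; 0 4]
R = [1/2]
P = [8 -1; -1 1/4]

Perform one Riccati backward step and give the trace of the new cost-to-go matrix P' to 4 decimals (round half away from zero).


BᵀP = [-24.5000 3.1250]
S = R + BᵀPB = [1/2] + [75.0625] = [75.5625]
BᵀPA = [70.3750 30.7500]
K = S⁻¹·BᵀPA = [0.9313 0.4069]
A−BK = [-0.2060 0.2208; -1.4657 1.7965]
AᵀP(A−BK) = [0.7064 -0.1390; -0.1390 0.4864]
P' = Q + AᵀP(A−BK) = [0.9564 -0.1390; -0.1390 4.4864]
tr(P') = 5.4427

5.4427


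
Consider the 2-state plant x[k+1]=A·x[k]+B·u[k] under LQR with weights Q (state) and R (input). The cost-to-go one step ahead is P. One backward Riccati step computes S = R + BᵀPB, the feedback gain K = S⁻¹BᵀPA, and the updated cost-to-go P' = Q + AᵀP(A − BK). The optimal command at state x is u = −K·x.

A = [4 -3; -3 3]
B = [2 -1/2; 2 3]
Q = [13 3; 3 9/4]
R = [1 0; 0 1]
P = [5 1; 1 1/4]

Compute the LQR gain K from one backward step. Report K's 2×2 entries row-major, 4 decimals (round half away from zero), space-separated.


1.3772 -0.9737 -0.5439 0.4737

BᵀP = [12.0000 2.5000; 0.5000 0.2500]
S = R + BᵀPB = [1 0; 0 1] + [29.0000 1.5000; 1.5000 0.5000] = [30.0000 1.5000; 1.5000 1.5000]
BᵀPA = [40.5000 -28.5000; 1.2500 -0.7500]
K = S⁻¹·BᵀPA = [1.3772 -0.9737; -0.5439 0.4737]
A−BK = [0.9737 -0.8158; -4.1228 3.5263]
AᵀP(A−BK) = [3.1535 -2.4079; -2.4079 1.8553]
P' = Q + AᵀP(A−BK) = [16.1535 0.5921; 0.5921 4.1053]
tr(P') = 20.2588


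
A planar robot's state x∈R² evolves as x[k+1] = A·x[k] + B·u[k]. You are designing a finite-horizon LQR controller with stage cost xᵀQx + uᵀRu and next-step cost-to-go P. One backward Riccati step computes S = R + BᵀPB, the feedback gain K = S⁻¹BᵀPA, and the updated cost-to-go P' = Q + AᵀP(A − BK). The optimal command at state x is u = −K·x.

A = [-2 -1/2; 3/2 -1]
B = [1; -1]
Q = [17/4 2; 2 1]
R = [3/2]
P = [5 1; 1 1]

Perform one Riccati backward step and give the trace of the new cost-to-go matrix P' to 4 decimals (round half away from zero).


BᵀP = [4.0000 0.0000]
S = R + BᵀPB = [3/2] + [4.0000] = [5.5000]
BᵀPA = [-8.0000 -2.0000]
K = S⁻¹·BᵀPA = [-1.4545 -0.3636]
A−BK = [-0.5455 -0.1364; 0.0455 -1.3636]
AᵀP(A−BK) = [4.6136 1.8409; 1.8409 2.5227]
P' = Q + AᵀP(A−BK) = [8.8636 3.8409; 3.8409 3.5227]
tr(P') = 12.3864

12.3864


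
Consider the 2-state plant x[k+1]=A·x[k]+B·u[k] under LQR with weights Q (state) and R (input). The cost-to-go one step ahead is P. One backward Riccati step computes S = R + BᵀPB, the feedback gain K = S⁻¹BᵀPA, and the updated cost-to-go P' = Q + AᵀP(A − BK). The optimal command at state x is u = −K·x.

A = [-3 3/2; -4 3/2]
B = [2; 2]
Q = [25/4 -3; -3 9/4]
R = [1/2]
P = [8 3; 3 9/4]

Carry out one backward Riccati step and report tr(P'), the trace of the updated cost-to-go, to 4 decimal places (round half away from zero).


10.7028

BᵀP = [22.0000 10.5000]
S = R + BᵀPB = [1/2] + [65.0000] = [65.5000]
BᵀPA = [-108.0000 48.7500]
K = S⁻¹·BᵀPA = [-1.6489 0.7443]
A−BK = [0.2977 0.0115; -0.7023 0.0115]
AᵀP(A−BK) = [1.9237 -0.6183; -0.6183 0.2791]
P' = Q + AᵀP(A−BK) = [8.1737 -3.6183; -3.6183 2.5291]
tr(P') = 10.7028


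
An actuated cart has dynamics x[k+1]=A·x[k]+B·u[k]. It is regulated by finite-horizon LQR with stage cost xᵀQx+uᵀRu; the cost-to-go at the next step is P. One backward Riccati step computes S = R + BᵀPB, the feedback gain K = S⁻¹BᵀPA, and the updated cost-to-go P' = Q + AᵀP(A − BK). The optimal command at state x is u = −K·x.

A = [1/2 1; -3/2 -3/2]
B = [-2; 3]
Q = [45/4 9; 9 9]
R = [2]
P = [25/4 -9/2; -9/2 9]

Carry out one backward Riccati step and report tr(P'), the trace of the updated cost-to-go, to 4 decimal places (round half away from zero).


21.5965

BᵀP = [-26.0000 36.0000]
S = R + BᵀPB = [2] + [160.0000] = [162.0000]
BᵀPA = [-67.0000 -80.0000]
K = S⁻¹·BᵀPA = [-0.4136 -0.4938]
A−BK = [-0.3272 0.0123; -0.2593 -0.0185]
AᵀP(A−BK) = [0.8526 0.4136; 0.4136 0.4938]
P' = Q + AᵀP(A−BK) = [12.1026 9.4136; 9.4136 9.4938]
tr(P') = 21.5965


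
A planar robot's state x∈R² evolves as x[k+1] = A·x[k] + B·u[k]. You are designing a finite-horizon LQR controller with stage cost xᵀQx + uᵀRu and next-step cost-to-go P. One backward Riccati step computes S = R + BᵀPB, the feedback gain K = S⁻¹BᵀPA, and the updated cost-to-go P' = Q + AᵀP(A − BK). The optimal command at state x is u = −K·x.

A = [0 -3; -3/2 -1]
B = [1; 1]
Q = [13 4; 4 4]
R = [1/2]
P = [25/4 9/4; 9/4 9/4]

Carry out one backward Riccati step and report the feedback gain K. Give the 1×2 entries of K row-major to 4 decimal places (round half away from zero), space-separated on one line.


BᵀP = [8.5000 4.5000]
S = R + BᵀPB = [1/2] + [13.0000] = [13.5000]
BᵀPA = [-6.7500 -30.0000]
K = S⁻¹·BᵀPA = [-0.5000 -2.2222]
A−BK = [0.5000 -0.7778; -1.0000 1.2222]
AᵀP(A−BK) = [1.6875 -1.5000; -1.5000 5.3333]
P' = Q + AᵀP(A−BK) = [14.6875 2.5000; 2.5000 9.3333]
tr(P') = 24.0208

-0.5000 -2.2222


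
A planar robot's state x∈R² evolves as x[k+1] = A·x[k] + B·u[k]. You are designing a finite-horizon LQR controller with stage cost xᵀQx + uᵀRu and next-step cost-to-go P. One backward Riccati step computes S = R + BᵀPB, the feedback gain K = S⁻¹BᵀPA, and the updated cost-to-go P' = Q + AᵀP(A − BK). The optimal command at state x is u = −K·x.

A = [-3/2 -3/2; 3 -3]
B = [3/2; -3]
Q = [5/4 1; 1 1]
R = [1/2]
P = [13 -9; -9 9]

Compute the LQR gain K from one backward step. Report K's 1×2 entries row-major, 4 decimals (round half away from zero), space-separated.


-0.9974 0.2699

BᵀP = [46.5000 -40.5000]
S = R + BᵀPB = [1/2] + [191.2500] = [191.7500]
BᵀPA = [-191.2500 51.7500]
K = S⁻¹·BᵀPA = [-0.9974 0.2699]
A−BK = [-0.0039 -1.9048; 0.0078 -2.1904]
AᵀP(A−BK) = [0.4987 -0.1349; -0.1349 15.2836]
P' = Q + AᵀP(A−BK) = [1.7487 0.8651; 0.8651 16.2836]
tr(P') = 18.0323


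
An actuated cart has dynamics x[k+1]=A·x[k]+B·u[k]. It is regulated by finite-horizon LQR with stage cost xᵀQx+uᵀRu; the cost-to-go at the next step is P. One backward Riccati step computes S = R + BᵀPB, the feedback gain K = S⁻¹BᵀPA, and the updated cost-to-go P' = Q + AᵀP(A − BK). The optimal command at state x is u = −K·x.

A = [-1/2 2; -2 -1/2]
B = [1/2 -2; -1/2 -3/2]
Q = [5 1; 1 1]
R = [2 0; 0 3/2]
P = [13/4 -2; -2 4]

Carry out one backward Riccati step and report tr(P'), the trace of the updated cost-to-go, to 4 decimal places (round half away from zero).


16.9390

BᵀP = [2.6250 -3.0000; -3.5000 -2.0000]
S = R + BᵀPB = [2 0; 0 3/2] + [2.8125 -0.7500; -0.7500 10.0000] = [4.8125 -0.7500; -0.7500 11.5000]
BᵀPA = [4.6875 6.7500; 5.7500 -6.0000]
K = S⁻¹·BᵀPA = [1.0627 1.3349; 0.5693 -0.4347]
A−BK = [0.1072 0.4632; -0.6147 -0.4846]
AᵀP(A−BK) = [4.5573 4.4923; 4.4923 6.3816]
P' = Q + AᵀP(A−BK) = [9.5573 5.4923; 5.4923 7.3816]
tr(P') = 16.9390


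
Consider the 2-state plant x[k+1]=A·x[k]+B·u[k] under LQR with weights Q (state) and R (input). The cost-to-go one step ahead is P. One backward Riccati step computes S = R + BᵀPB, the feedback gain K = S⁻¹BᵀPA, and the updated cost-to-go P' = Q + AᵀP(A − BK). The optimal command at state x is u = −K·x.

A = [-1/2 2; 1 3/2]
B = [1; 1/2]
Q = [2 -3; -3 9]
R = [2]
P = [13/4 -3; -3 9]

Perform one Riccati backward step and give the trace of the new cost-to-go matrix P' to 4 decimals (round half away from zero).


31.6285

BᵀP = [1.7500 1.5000]
S = R + BᵀPB = [2] + [2.5000] = [4.5000]
BᵀPA = [0.6250 5.7500]
K = S⁻¹·BᵀPA = [0.1389 1.2778]
A−BK = [-0.6389 0.7222; 0.9306 0.8611]
AᵀP(A−BK) = [12.7257 5.7014; 5.7014 7.9028]
P' = Q + AᵀP(A−BK) = [14.7257 2.7014; 2.7014 16.9028]
tr(P') = 31.6285


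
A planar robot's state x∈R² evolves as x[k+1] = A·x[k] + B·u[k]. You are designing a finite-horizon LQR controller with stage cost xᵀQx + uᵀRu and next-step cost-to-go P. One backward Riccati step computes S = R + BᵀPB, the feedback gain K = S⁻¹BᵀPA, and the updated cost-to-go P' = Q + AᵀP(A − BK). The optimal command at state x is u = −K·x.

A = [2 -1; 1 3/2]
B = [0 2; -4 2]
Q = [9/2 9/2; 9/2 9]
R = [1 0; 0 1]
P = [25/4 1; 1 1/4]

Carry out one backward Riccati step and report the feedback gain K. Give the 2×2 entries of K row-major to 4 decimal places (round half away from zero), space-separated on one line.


BᵀP = [-4.0000 -1.0000; 14.5000 2.5000]
S = R + BᵀPB = [1 0; 0 1] + [4.0000 -10.0000; -10.0000 34.0000] = [5.0000 -10.0000; -10.0000 35.0000]
BᵀPA = [-9.0000 2.5000; 31.5000 -10.7500]
K = S⁻¹·BᵀPA = [0.0000 -0.2667; 0.9000 -0.3833]
A−BK = [0.2000 -0.2333; -0.8000 1.2000]
AᵀP(A−BK) = [0.9000 -0.4500; -0.4500 0.3583]
P' = Q + AᵀP(A−BK) = [5.4000 4.0500; 4.0500 9.3583]
tr(P') = 14.7583

0.0000 -0.2667 0.9000 -0.3833


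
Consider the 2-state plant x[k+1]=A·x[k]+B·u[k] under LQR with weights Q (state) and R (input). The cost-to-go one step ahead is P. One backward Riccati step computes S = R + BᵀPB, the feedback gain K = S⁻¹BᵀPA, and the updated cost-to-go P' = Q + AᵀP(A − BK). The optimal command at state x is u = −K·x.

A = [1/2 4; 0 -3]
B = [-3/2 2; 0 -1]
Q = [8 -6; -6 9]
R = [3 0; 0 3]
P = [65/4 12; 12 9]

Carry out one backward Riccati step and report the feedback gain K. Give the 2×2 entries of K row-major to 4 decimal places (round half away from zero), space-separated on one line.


BᵀP = [-24.3750 -18.0000; 20.5000 15.0000]
S = R + BᵀPB = [3 0; 0 3] + [36.5625 -30.7500; -30.7500 26.0000] = [39.5625 -30.7500; -30.7500 29.0000]
BᵀPA = [-12.1875 -43.5000; 10.2500 37.0000]
K = S⁻¹·BᵀPA = [-0.1896 -0.6134; 0.1524 0.6255]
A−BK = [-0.0892 1.8290; 0.1524 -2.3745]
AᵀP(A−BK) = [0.1896 0.6134; 0.6134 3.1757]
P' = Q + AᵀP(A−BK) = [8.1896 -5.3866; -5.3866 12.1757]
tr(P') = 20.3652

-0.1896 -0.6134 0.1524 0.6255


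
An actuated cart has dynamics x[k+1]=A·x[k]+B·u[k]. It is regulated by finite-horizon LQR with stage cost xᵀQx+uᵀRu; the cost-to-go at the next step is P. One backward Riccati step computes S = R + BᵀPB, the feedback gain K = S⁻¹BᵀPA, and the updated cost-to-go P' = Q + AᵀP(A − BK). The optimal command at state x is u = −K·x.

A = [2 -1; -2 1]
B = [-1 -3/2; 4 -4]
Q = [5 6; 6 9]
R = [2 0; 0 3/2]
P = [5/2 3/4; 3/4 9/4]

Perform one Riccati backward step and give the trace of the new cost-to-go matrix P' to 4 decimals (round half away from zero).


16.9152

BᵀP = [0.5000 8.2500; -6.7500 -10.1250]
S = R + BᵀPB = [2 0; 0 3/2] + [32.5000 -33.7500; -33.7500 50.6250] = [34.5000 -33.7500; -33.7500 52.1250]
BᵀPA = [-15.5000 7.7500; 6.7500 -3.3750]
K = S⁻¹·BᵀPA = [-0.8800 0.4400; -0.4403 0.2201]
A−BK = [0.4596 -0.2298; -0.2412 0.1206]
AᵀP(A−BK) = [2.3322 -1.1661; -1.1661 0.5830]
P' = Q + AᵀP(A−BK) = [7.3322 4.8339; 4.8339 9.5830]
tr(P') = 16.9152


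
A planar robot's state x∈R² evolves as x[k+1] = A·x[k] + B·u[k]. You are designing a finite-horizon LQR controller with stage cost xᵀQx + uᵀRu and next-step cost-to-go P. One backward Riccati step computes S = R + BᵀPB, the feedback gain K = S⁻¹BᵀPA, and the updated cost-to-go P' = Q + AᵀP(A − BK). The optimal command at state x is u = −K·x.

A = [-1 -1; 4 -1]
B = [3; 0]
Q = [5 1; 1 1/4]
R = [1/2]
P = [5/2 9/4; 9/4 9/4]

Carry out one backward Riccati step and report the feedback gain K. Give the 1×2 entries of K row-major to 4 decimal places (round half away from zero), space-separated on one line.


0.8478 -0.6196

BᵀP = [7.5000 6.7500]
S = R + BᵀPB = [1/2] + [22.5000] = [23.0000]
BᵀPA = [19.5000 -14.2500]
K = S⁻¹·BᵀPA = [0.8478 -0.6196]
A−BK = [-3.5435 0.8587; 4.0000 -1.0000]
AᵀP(A−BK) = [3.9674 -1.1685; -1.1685 0.4212]
P' = Q + AᵀP(A−BK) = [8.9674 -0.1685; -0.1685 0.6712]
tr(P') = 9.6386


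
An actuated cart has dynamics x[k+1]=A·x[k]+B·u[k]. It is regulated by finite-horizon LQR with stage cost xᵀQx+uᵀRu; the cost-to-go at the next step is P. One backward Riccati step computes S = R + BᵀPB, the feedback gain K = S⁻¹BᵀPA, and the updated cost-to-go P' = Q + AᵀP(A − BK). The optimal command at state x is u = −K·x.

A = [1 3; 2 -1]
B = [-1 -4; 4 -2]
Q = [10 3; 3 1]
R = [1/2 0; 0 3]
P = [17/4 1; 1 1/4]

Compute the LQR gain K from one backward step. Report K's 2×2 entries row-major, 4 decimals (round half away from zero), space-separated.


0.0923 -0.2077 -0.3192 -0.5942

BᵀP = [-0.2500 0.0000; -19.0000 -4.5000]
S = R + BᵀPB = [1/2 0; 0 3] + [0.2500 1.0000; 1.0000 85.0000] = [0.7500 1.0000; 1.0000 88.0000]
BᵀPA = [-0.2500 -0.7500; -28.0000 -52.5000]
K = S⁻¹·BᵀPA = [0.0923 -0.2077; -0.3192 -0.5942]
A−BK = [-0.1846 0.4154; 0.9923 -1.3577]
AᵀP(A−BK) = [0.3346 0.5596; 0.5596 1.1471]
P' = Q + AᵀP(A−BK) = [10.3346 3.5596; 3.5596 2.1471]
tr(P') = 12.4817


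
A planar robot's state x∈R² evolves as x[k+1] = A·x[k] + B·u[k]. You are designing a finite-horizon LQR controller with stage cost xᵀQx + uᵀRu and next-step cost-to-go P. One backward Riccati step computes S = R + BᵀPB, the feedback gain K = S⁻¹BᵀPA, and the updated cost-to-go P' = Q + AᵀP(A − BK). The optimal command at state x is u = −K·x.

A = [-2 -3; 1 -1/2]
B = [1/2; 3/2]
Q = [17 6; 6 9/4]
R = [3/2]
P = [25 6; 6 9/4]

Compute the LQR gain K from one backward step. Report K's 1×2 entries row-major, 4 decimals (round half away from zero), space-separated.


-1.6791 -3.1032

BᵀP = [21.5000 6.3750]
S = R + BᵀPB = [3/2] + [20.3125] = [21.8125]
BᵀPA = [-36.6250 -67.6875]
K = S⁻¹·BᵀPA = [-1.6791 -3.1032]
A−BK = [-1.1605 -1.4484; 3.5186 4.1547]
AᵀP(A−BK) = [16.7536 23.2221; 23.2221 33.5179]
P' = Q + AᵀP(A−BK) = [33.7536 29.2221; 29.2221 35.7679]
tr(P') = 69.5215


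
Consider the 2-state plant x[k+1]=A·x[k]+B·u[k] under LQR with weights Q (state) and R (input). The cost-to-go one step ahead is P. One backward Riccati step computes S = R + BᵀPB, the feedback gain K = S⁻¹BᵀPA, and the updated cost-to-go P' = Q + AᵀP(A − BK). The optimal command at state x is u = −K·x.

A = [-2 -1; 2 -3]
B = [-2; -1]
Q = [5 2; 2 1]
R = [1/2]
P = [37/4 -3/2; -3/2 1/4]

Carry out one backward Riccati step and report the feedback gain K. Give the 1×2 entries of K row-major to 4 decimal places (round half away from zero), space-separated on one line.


BᵀP = [-17.0000 2.7500]
S = R + BᵀPB = [1/2] + [31.2500] = [31.7500]
BᵀPA = [39.5000 8.7500]
K = S⁻¹·BᵀPA = [1.2441 0.2756]
A−BK = [0.4882 -0.4488; 3.2441 -2.7244]
AᵀP(A−BK) = [0.8583 0.1142; 0.1142 0.0886]
P' = Q + AᵀP(A−BK) = [5.8583 2.1142; 2.1142 1.0886]
tr(P') = 6.9469

1.2441 0.2756


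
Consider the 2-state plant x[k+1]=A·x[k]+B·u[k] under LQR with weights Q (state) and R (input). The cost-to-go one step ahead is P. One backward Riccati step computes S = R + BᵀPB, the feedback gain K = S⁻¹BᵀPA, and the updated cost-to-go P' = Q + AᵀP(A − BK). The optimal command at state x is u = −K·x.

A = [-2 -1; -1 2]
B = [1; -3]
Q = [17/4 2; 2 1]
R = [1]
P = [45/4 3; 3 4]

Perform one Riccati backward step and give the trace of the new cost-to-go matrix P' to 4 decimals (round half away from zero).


67.2748

BᵀP = [2.2500 -9.0000]
S = R + BᵀPB = [1] + [29.2500] = [30.2500]
BᵀPA = [4.5000 -20.2500]
K = S⁻¹·BᵀPA = [0.1488 -0.6694]
A−BK = [-2.1488 -0.3306; -0.5537 -0.0083]
AᵀP(A−BK) = [60.3306 8.5124; 8.5124 1.6942]
P' = Q + AᵀP(A−BK) = [64.5806 10.5124; 10.5124 2.6942]
tr(P') = 67.2748


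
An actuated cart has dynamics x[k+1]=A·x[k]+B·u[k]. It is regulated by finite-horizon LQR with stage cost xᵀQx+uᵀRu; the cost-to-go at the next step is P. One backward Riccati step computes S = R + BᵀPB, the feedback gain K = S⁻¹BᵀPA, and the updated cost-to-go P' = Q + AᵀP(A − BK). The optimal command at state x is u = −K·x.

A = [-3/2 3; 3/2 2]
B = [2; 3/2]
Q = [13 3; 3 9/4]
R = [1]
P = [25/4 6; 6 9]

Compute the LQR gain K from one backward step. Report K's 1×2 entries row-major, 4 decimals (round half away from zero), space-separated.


BᵀP = [21.5000 25.5000]
S = R + BᵀPB = [1] + [81.2500] = [82.2500]
BᵀPA = [6.0000 115.5000]
K = S⁻¹·BᵀPA = [0.0729 1.4043]
A−BK = [-1.6459 0.1915; 1.3906 -0.1064]
AᵀP(A−BK) = [6.8748 -0.5505; -0.5505 2.0585]
P' = Q + AᵀP(A−BK) = [19.8748 2.4495; 2.4495 4.3085]
tr(P') = 24.1833

0.0729 1.4043


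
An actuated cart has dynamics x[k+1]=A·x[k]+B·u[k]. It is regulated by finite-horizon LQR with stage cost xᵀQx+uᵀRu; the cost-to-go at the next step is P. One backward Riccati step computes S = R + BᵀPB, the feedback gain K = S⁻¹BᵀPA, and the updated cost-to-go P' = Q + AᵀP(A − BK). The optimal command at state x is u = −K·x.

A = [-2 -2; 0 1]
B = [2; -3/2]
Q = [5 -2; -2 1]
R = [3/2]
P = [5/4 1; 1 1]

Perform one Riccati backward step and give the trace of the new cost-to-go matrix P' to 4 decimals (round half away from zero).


BᵀP = [1.0000 0.5000]
S = R + BᵀPB = [3/2] + [1.2500] = [2.7500]
BᵀPA = [-2.0000 -1.5000]
K = S⁻¹·BᵀPA = [-0.7273 -0.5455]
A−BK = [-0.5455 -0.9091; -1.0909 0.1818]
AᵀP(A−BK) = [3.5455 1.9091; 1.9091 1.1818]
P' = Q + AᵀP(A−BK) = [8.5455 -0.0909; -0.0909 2.1818]
tr(P') = 10.7273

10.7273


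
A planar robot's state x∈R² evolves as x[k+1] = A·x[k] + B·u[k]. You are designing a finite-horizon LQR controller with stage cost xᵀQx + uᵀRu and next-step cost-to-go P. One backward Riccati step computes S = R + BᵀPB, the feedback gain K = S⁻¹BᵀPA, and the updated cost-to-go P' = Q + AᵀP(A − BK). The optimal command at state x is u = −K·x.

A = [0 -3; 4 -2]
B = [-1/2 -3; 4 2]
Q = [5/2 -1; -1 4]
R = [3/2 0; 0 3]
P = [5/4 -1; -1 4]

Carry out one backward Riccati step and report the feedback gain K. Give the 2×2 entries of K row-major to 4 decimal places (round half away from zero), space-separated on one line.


0.9650 -0.7781 -0.0292 0.7509

BᵀP = [-4.6250 16.5000; -5.7500 11.0000]
S = R + BᵀPB = [3/2 0; 0 3] + [68.3125 46.8750; 46.8750 39.2500] = [69.8125 46.8750; 46.8750 42.2500]
BᵀPA = [66.0000 -19.1250; 44.0000 -4.7500]
K = S⁻¹·BᵀPA = [0.9650 -0.7781; -0.0292 0.7509]
A−BK = [0.3948 -1.1365; 0.1984 -0.3893]
AᵀP(A−BK) = [1.5951 -1.6828; -1.6828 3.9354]
P' = Q + AᵀP(A−BK) = [4.0951 -2.6828; -2.6828 7.9354]
tr(P') = 12.0304


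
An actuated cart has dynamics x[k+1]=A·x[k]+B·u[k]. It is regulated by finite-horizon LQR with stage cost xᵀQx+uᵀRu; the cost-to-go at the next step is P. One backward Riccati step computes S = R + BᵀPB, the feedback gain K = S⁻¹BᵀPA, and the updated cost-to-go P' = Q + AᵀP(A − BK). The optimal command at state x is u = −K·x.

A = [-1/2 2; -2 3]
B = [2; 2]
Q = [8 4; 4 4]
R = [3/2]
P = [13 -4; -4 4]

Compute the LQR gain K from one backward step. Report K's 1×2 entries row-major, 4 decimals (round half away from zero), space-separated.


-0.2400 0.9600

BᵀP = [18.0000 0.0000]
S = R + BᵀPB = [3/2] + [36.0000] = [37.5000]
BᵀPA = [-9.0000 36.0000]
K = S⁻¹·BᵀPA = [-0.2400 0.9600]
A−BK = [-0.0200 0.0800; -1.5200 1.0800]
AᵀP(A−BK) = [9.0900 -6.3600; -6.3600 5.4400]
P' = Q + AᵀP(A−BK) = [17.0900 -2.3600; -2.3600 9.4400]
tr(P') = 26.5300


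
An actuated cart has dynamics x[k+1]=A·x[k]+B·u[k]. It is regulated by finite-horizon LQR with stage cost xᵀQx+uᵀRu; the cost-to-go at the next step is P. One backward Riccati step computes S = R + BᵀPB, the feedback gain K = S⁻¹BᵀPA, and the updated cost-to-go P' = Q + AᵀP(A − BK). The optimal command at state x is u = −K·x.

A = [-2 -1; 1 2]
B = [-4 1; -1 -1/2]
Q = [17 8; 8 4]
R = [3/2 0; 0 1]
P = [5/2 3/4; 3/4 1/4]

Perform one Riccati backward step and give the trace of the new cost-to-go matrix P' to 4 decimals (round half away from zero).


21.3752

BᵀP = [-10.7500 -3.2500; 2.1250 0.6250]
S = R + BᵀPB = [3/2 0; 0 1] + [46.2500 -9.1250; -9.1250 1.8125] = [47.7500 -9.1250; -9.1250 2.8125]
BᵀPA = [18.2500 4.2500; -3.6250 -0.8750]
K = S⁻¹·BᵀPA = [0.3576 0.0778; -0.1286 -0.0588]
A−BK = [-0.4409 -0.6301; 1.2933 2.0484]
AᵀP(A−BK) = [0.2572 0.1176; 0.1176 0.1180]
P' = Q + AᵀP(A−BK) = [17.2572 8.1176; 8.1176 4.1180]
tr(P') = 21.3752


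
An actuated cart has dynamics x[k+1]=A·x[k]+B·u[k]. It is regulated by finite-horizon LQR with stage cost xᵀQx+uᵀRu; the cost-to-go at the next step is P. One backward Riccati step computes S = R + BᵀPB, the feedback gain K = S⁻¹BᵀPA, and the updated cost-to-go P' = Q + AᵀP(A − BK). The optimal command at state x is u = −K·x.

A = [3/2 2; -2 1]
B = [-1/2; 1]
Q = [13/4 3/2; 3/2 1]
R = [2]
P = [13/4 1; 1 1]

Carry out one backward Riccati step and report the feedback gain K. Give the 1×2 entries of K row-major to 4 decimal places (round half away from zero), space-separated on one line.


-0.6889 -0.2667

BᵀP = [-0.6250 0.5000]
S = R + BᵀPB = [2] + [0.8125] = [2.8125]
BᵀPA = [-1.9375 -0.7500]
K = S⁻¹·BᵀPA = [-0.6889 -0.2667]
A−BK = [1.1556 1.8667; -1.3111 1.2667]
AᵀP(A−BK) = [3.9778 4.7333; 4.7333 17.8000]
P' = Q + AᵀP(A−BK) = [7.2278 6.2333; 6.2333 18.8000]
tr(P') = 26.0278


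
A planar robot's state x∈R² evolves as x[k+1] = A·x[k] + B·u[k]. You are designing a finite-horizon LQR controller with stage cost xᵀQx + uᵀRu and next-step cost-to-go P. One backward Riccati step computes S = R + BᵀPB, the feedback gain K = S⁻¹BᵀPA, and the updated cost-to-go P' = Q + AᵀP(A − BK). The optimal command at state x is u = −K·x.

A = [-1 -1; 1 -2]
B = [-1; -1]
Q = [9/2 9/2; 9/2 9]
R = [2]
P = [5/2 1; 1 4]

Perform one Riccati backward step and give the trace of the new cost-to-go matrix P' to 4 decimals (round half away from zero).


22.9286

BᵀP = [-3.5000 -5.0000]
S = R + BᵀPB = [2] + [8.5000] = [10.5000]
BᵀPA = [-1.5000 13.5000]
K = S⁻¹·BᵀPA = [-0.1429 1.2857]
A−BK = [-1.1429 0.2857; 0.8571 -0.7143]
AᵀP(A−BK) = [4.2857 -2.5714; -2.5714 5.1429]
P' = Q + AᵀP(A−BK) = [8.7857 1.9286; 1.9286 14.1429]
tr(P') = 22.9286


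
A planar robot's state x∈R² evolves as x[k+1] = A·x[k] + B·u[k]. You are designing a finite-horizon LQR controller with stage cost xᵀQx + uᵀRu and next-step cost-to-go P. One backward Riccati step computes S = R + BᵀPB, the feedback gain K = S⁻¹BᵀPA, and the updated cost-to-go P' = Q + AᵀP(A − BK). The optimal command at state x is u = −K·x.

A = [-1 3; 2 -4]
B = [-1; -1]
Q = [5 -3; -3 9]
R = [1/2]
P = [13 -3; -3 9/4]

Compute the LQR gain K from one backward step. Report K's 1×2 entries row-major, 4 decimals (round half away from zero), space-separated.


1.1795 -3.3846

BᵀP = [-10.0000 0.7500]
S = R + BᵀPB = [1/2] + [9.2500] = [9.7500]
BᵀPA = [11.5000 -33.0000]
K = S⁻¹·BᵀPA = [1.1795 -3.3846]
A−BK = [0.1795 -0.3846; 3.1795 -7.3846]
AᵀP(A−BK) = [20.4359 -48.0769; -48.0769 113.3077]
P' = Q + AᵀP(A−BK) = [25.4359 -51.0769; -51.0769 122.3077]
tr(P') = 147.7436


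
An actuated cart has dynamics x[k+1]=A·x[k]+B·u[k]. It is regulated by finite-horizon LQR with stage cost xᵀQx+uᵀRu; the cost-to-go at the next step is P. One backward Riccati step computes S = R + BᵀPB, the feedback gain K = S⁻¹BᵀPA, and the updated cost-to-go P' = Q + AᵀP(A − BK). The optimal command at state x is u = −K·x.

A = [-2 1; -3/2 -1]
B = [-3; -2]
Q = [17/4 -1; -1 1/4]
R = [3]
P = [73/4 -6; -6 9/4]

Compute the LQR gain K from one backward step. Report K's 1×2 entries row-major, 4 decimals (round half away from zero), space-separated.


0.6259 -0.5396

BᵀP = [-42.7500 13.5000]
S = R + BᵀPB = [3] + [101.2500] = [104.2500]
BᵀPA = [65.2500 -56.2500]
K = S⁻¹·BᵀPA = [0.6259 -0.5396]
A−BK = [-0.1223 -0.6187; -0.2482 -2.0791]
AᵀP(A−BK) = [1.2226 -0.9182; -0.9182 2.1493]
P' = Q + AᵀP(A−BK) = [5.4726 -1.9182; -1.9182 2.3993]
tr(P') = 7.8719


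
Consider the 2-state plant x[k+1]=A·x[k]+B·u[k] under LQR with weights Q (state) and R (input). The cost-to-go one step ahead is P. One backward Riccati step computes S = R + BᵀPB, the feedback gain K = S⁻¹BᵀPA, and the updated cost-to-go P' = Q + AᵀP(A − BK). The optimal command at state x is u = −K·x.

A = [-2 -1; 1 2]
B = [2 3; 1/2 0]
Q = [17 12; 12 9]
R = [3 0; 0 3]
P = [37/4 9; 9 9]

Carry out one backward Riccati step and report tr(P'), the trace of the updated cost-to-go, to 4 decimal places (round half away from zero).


BᵀP = [23.0000 22.5000; 27.7500 27.0000]
S = R + BᵀPB = [3 0; 0 3] + [57.2500 69.0000; 69.0000 83.2500] = [60.2500 69.0000; 69.0000 86.2500]
BᵀPA = [-23.5000 22.0000; -28.5000 26.2500]
K = S⁻¹·BᵀPA = [-0.1386 0.1980; -0.2195 0.1459]
A−BK = [-1.0641 -1.8338; 1.0693 1.9010]
AᵀP(A−BK) = [0.4856 0.3125; 0.3125 1.0628]
P' = Q + AᵀP(A−BK) = [17.4856 12.3125; 12.3125 10.0628]
tr(P') = 27.5484

27.5484
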